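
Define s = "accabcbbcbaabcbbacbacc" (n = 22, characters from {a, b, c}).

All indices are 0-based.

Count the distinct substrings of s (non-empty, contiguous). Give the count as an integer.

rank→(start, suffix):
  0 → (10, 'aabcbbacbacc')
  1 → (11, 'abcbbacbacc')
  2 → (3, 'abcbbcbaabcbbacbacc')
  3 → (16, 'acbacc')
  4 → (19, 'acc')
  5 → (0, 'accabcbbcbaabcbbacbacc')
  6 → (9, 'baabcbbacbacc')
  7 → (15, 'bacbacc')
  8 → (18, 'bacc')
  9 → (14, 'bbacbacc')
  10 → (6, 'bbcbaabcbbacbacc')
  11 → (7, 'bcbaabcbbacbacc')
  12 → (12, 'bcbbacbacc')
  13 → (4, 'bcbbcbaabcbbacbacc')
  14 → (21, 'c')
  15 → (2, 'cabcbbcbaabcbbacbacc')
  16 → (8, 'cbaabcbbacbacc')
  17 → (17, 'cbacc')
  18 → (13, 'cbbacbacc')
  19 → (5, 'cbbcbaabcbbacbacc')
  20 → (20, 'cc')
  21 → (1, 'ccabcbbcbaabcbbacbacc')

SA = [10, 11, 3, 16, 19, 0, 9, 15, 18, 14, 6, 7, 12, 4, 21, 2, 8, 17, 13, 5, 20, 1]
i: (SA[i-1],SA[i]) lcp shared
  1: (10,11) 1 'a'
  2: (11,3) 5 'abcbb'
  3: (3,16) 1 'a'
  4: (16,19) 2 'ac'
  5: (19,0) 3 'acc'
  6: (0,9) 0 ''
  7: (9,15) 2 'ba'
  8: (15,18) 3 'bac'
  9: (18,14) 1 'b'
  10: (14,6) 2 'bb'
  11: (6,7) 1 'b'
  12: (7,12) 3 'bcb'
  13: (12,4) 4 'bcbb'
  14: (4,21) 0 ''
  15: (21,2) 1 'c'
  16: (2,8) 1 'c'
  17: (8,17) 3 'cba'
  18: (17,13) 2 'cb'
  19: (13,5) 3 'cbb'
  20: (5,20) 1 'c'
  21: (20,1) 2 'cc'

n(n+1)/2 = 22·23/2 = 253
Σ LCP = 0 + 1 + 5 + 1 + 2 + 3 + 0 + 2 + 3 + 1 + 2 + 1 + 3 + 4 + 0 + 1 + 1 + 3 + 2 + 3 + 1 + 2 = 41
distinct = 253 − 41 = 212

212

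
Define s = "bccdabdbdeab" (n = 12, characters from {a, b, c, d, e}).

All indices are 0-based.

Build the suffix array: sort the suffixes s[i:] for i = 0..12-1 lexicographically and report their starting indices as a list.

[10, 4, 11, 0, 5, 7, 1, 2, 3, 6, 8, 9]

rank→(start, suffix):
  0 → (10, 'ab')
  1 → (4, 'abdbdeab')
  2 → (11, 'b')
  3 → (0, 'bccdabdbdeab')
  4 → (5, 'bdbdeab')
  5 → (7, 'bdeab')
  6 → (1, 'ccdabdbdeab')
  7 → (2, 'cdabdbdeab')
  8 → (3, 'dabdbdeab')
  9 → (6, 'dbdeab')
  10 → (8, 'deab')
  11 → (9, 'eab')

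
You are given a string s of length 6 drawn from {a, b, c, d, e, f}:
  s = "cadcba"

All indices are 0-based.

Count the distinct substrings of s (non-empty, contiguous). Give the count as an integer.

19

rank→(start, suffix):
  0 → (5, 'a')
  1 → (1, 'adcba')
  2 → (4, 'ba')
  3 → (0, 'cadcba')
  4 → (3, 'cba')
  5 → (2, 'dcba')

SA = [5, 1, 4, 0, 3, 2]
i: (SA[i-1],SA[i]) lcp shared
  1: (5,1) 1 'a'
  2: (1,4) 0 ''
  3: (4,0) 0 ''
  4: (0,3) 1 'c'
  5: (3,2) 0 ''

n(n+1)/2 = 6·7/2 = 21
Σ LCP = 0 + 1 + 0 + 0 + 1 + 0 = 2
distinct = 21 − 2 = 19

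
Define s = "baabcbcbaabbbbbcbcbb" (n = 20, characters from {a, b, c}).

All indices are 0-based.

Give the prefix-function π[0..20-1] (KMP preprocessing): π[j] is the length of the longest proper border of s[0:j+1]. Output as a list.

[0, 0, 0, 1, 0, 1, 0, 1, 2, 3, 4, 1, 1, 1, 1, 0, 1, 0, 1, 1]

π[0] = 0
j=1 s[j]='a': π[1]=0 (border '')
j=2 s[j]='a': π[2]=0 (border '')
j=3 s[j]='b': π[3]=1 (border 'b')
j=4 s[j]='c': k: 1→0; π[4]=0 (border '')
j=5 s[j]='b': π[5]=1 (border 'b')
j=6 s[j]='c': k: 1→0; π[6]=0 (border '')
j=7 s[j]='b': π[7]=1 (border 'b')
j=8 s[j]='a': π[8]=2 (border 'ba')
j=9 s[j]='a': π[9]=3 (border 'baa')
j=10 s[j]='b': π[10]=4 (border 'baab')
j=11 s[j]='b': k: 4→1→0; π[11]=1 (border 'b')
j=12 s[j]='b': k: 1→0; π[12]=1 (border 'b')
j=13 s[j]='b': k: 1→0; π[13]=1 (border 'b')
j=14 s[j]='b': k: 1→0; π[14]=1 (border 'b')
j=15 s[j]='c': k: 1→0; π[15]=0 (border '')
j=16 s[j]='b': π[16]=1 (border 'b')
j=17 s[j]='c': k: 1→0; π[17]=0 (border '')
j=18 s[j]='b': π[18]=1 (border 'b')
j=19 s[j]='b': k: 1→0; π[19]=1 (border 'b')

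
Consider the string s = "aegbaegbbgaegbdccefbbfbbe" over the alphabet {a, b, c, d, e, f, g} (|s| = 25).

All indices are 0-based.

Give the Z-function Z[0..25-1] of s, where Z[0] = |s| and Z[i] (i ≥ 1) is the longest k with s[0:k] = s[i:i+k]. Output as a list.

[25, 0, 0, 0, 4, 0, 0, 0, 0, 0, 4, 0, 0, 0, 0, 0, 0, 0, 0, 0, 0, 0, 0, 0, 0]

Z[0]=25
i=1: fresh scan; Z[1]=0
i=2: fresh scan; Z[2]=0
i=3: fresh scan; Z[3]=0
i=4: fresh scan; Z[4]=4 grow→box=[4,8)
i=5: min(r-i=3, Z[1]=0)=0; Z[5]=0
i=6: min(r-i=2, Z[2]=0)=0; Z[6]=0
i=7: min(r-i=1, Z[3]=0)=0; Z[7]=0
i=8: fresh scan; Z[8]=0
i=9: fresh scan; Z[9]=0
i=10: fresh scan; Z[10]=4 grow→box=[10,14)
i=11: min(r-i=3, Z[1]=0)=0; Z[11]=0
i=12: min(r-i=2, Z[2]=0)=0; Z[12]=0
i=13: min(r-i=1, Z[3]=0)=0; Z[13]=0
i=14: fresh scan; Z[14]=0
i=15: fresh scan; Z[15]=0
i=16: fresh scan; Z[16]=0
i=17: fresh scan; Z[17]=0
i=18: fresh scan; Z[18]=0
i=19: fresh scan; Z[19]=0
i=20: fresh scan; Z[20]=0
i=21: fresh scan; Z[21]=0
i=22: fresh scan; Z[22]=0
i=23: fresh scan; Z[23]=0
i=24: fresh scan; Z[24]=0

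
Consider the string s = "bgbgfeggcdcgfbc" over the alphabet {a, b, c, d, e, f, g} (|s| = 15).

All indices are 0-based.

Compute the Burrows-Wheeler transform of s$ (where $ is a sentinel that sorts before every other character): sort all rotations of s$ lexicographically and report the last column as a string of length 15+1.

cf$gbgdcfggbgcbe

rank  rotation          last
    0  $bgbgfeggcdcgfbc  c
    1  bc$bgbgfeggcdcgf  f
    2  bgbgfeggcdcgfbc$  $
    3  bgfeggcdcgfbc$bg  g
    4  c$bgbgfeggcdcgfb  b
    5  cdcgfbc$bgbgfegg  g
    6  cgfbc$bgbgfeggcd  d
    7  dcgfbc$bgbgfeggc  c
    8  eggcdcgfbc$bgbgf  f
    9  fbc$bgbgfeggcdcg  g
   10  feggcdcgfbc$bgbg  g
   11  gbgfeggcdcgfbc$b  b
   12  gcdcgfbc$bgbgfeg  g
   13  gfbc$bgbgfeggcdc  c
   14  gfeggcdcgfbc$bgb  b
   15  ggcdcgfbc$bgbgfe  e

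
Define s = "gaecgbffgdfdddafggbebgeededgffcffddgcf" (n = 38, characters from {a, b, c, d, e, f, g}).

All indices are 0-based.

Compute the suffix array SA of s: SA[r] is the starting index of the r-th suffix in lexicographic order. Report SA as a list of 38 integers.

[1, 14, 18, 5, 20, 36, 30, 3, 13, 12, 11, 33, 24, 9, 34, 26, 19, 2, 23, 25, 22, 37, 29, 10, 32, 28, 31, 6, 7, 15, 0, 17, 4, 35, 8, 21, 27, 16]

sorted suffixes:
  #0 SA[0]=1  'aecgbffgdfdddafggbebgeededgffcffddgcf'
  #1 SA[1]=14  'afggbebgeededgffcffddgcf'
  #2 SA[2]=18  'bebgeededgffcffddgcf'
  #3 SA[3]=5  'bffgdfdddafggbebgeededgffcffddgcf'
  #4 SA[4]=20  'bgeededgffcffddgcf'
  #5 SA[5]=36  'cf'
  #6 SA[6]=30  'cffddgcf'
  #7 SA[7]=3  'cgbffgdfdddafggbebgeededgffcffddgcf'
  #8 SA[8]=13  'dafggbebgeededgffcffddgcf'
  #9 SA[9]=12  'ddafggbebgeededgffcffddgcf'
  #10 SA[10]=11  'dddafggbebgeededgffcffddgcf'
  #11 SA[11]=33  'ddgcf'
  #12 SA[12]=24  'dedgffcffddgcf'
  #13 SA[13]=9  'dfdddafggbebgeededgffcffddgcf'
  #14 SA[14]=34  'dgcf'
  #15 SA[15]=26  'dgffcffddgcf'
  #16 SA[16]=19  'ebgeededgffcffddgcf'
  #17 SA[17]=2  'ecgbffgdfdddafggbebgeededgffcffddgcf'
  #18 SA[18]=23  'ededgffcffddgcf'
  #19 SA[19]=25  'edgffcffddgcf'
  #20 SA[20]=22  'eededgffcffddgcf'
  #21 SA[21]=37  'f'
  #22 SA[22]=29  'fcffddgcf'
  #23 SA[23]=10  'fdddafggbebgeededgffcffddgcf'
  #24 SA[24]=32  'fddgcf'
  #25 SA[25]=28  'ffcffddgcf'
  #26 SA[26]=31  'ffddgcf'
  #27 SA[27]=6  'ffgdfdddafggbebgeededgffcffddgcf'
  #28 SA[28]=7  'fgdfdddafggbebgeededgffcffddgcf'
  #29 SA[29]=15  'fggbebgeededgffcffddgcf'
  #30 SA[30]=0  'gaecgbffgdfdddafggbebgeededgffcffddgcf'
  #31 SA[31]=17  'gbebgeededgffcffddgcf'
  #32 SA[32]=4  'gbffgdfdddafggbebgeededgffcffddgcf'
  #33 SA[33]=35  'gcf'
  #34 SA[34]=8  'gdfdddafggbebgeededgffcffddgcf'
  #35 SA[35]=21  'geededgffcffddgcf'
  #36 SA[36]=27  'gffcffddgcf'
  #37 SA[37]=16  'ggbebgeededgffcffddgcf'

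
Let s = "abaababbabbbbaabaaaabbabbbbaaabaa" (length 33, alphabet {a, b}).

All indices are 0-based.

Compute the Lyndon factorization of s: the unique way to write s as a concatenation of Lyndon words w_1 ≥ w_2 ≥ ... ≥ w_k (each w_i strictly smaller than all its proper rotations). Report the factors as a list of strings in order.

emit factor 1: 'ab' (i=0, period=2)
emit factor 2: 'aababbabbbb' (i=2, period=11)
emit factor 3: 'aab' (i=13, period=3)
emit factor 4: 'aaaabbabbbbaaab' (i=16, period=15)
emit factor 5: 'a' (i=31, period=1)
emit factor 6: 'a' (i=32, period=1)

["ab", "aababbabbbb", "aab", "aaaabbabbbbaaab", "a", "a"]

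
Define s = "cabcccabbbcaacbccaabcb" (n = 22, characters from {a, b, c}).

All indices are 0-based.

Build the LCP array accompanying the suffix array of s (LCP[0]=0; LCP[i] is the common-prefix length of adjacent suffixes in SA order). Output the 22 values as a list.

[0, 2, 1, 2, 3, 1, 0, 1, 2, 1, 2, 2, 3, 0, 3, 2, 3, 1, 2, 1, 3, 2]

rank | idx | suffix
   0 |  17 | aabcb
   1 |  11 | aacbccaabcb
   2 |   6 | abbbcaacbccaabcb
   3 |  18 | abcb
   4 |   1 | abcccabbbcaacbccaabcb
   5 |  12 | acbccaabcb
   6 |  21 | b
   7 |   7 | bbbcaacbccaabcb
   8 |   8 | bbcaacbccaabcb
   9 |   9 | bcaacbccaabcb
  10 |  19 | bcb
  11 |  14 | bccaabcb
  12 |   2 | bcccabbbcaacbccaabcb
  13 |  16 | caabcb
  14 |  10 | caacbccaabcb
  15 |   5 | cabbbcaacbccaabcb
  16 |   0 | cabcccabbbcaacbccaabcb
  17 |  20 | cb
  18 |  13 | cbccaabcb
  19 |  15 | ccaabcb
  20 |   4 | ccabbbcaacbccaabcb
  21 |   3 | cccabbbcaacbccaabcb

SA = [17, 11, 6, 18, 1, 12, 21, 7, 8, 9, 19, 14, 2, 16, 10, 5, 0, 20, 13, 15, 4, 3]
[i] adj suffixes → lcp
  [1] 17/11 → 2 ('aa')
  [2] 11/6 → 1 ('a')
  [3] 6/18 → 2 ('ab')
  [4] 18/1 → 3 ('abc')
  [5] 1/12 → 1 ('a')
  [6] 12/21 → 0 ('')
  [7] 21/7 → 1 ('b')
  [8] 7/8 → 2 ('bb')
  [9] 8/9 → 1 ('b')
  [10] 9/19 → 2 ('bc')
  [11] 19/14 → 2 ('bc')
  [12] 14/2 → 3 ('bcc')
  [13] 2/16 → 0 ('')
  [14] 16/10 → 3 ('caa')
  [15] 10/5 → 2 ('ca')
  [16] 5/0 → 3 ('cab')
  [17] 0/20 → 1 ('c')
  [18] 20/13 → 2 ('cb')
  [19] 13/15 → 1 ('c')
  [20] 15/4 → 3 ('cca')
  [21] 4/3 → 2 ('cc')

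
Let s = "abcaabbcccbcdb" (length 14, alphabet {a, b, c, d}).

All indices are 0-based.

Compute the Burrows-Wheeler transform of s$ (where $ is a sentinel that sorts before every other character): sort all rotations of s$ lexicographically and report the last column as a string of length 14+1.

rank  rotation         last
    0  $abcaabbcccbcdb  b
    1  aabbcccbcdb$abc  c
    2  abbcccbcdb$abca  a
    3  abcaabbcccbcdb$  $
    4  b$abcaabbcccbcd  d
    5  bbcccbcdb$abcaa  a
    6  bcaabbcccbcdb$a  a
    7  bcccbcdb$abcaab  b
    8  bcdb$abcaabbccc  c
    9  caabbcccbcdb$ab  b
   10  cbcdb$abcaabbcc  c
   11  ccbcdb$abcaabbc  c
   12  cccbcdb$abcaabb  b
   13  cdb$abcaabbcccb  b
   14  db$abcaabbcccbc  c

bca$daabcbccbbc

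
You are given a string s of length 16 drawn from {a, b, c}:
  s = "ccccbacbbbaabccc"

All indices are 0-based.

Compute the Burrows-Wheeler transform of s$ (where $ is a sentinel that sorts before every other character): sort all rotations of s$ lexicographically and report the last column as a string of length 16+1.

rank  rotation           last
    0  $ccccbacbbbaabccc  c
    1  aabccc$ccccbacbbb  b
    2  abccc$ccccbacbbba  a
    3  acbbbaabccc$ccccb  b
    4  baabccc$ccccbacbb  b
    5  bacbbbaabccc$cccc  c
    6  bbaabccc$ccccbacb  b
    7  bbbaabccc$ccccbac  c
    8  bccc$ccccbacbbbaa  a
    9  c$ccccbacbbbaabcc  c
   10  cbacbbbaabccc$ccc  c
   11  cbbbaabccc$ccccba  a
   12  cc$ccccbacbbbaabc  c
   13  ccbacbbbaabccc$cc  c
   14  ccc$ccccbacbbbaab  b
   15  cccbacbbbaabccc$c  c
   16  ccccbacbbbaabccc$  $

cbabbcbcaccaccbc$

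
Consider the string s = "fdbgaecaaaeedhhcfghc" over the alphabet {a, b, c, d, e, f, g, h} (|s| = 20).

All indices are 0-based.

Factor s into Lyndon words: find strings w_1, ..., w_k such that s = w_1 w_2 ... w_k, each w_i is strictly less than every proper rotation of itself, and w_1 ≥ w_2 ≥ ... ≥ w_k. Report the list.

emit factor 1: 'f' (i=0, period=1)
emit factor 2: 'd' (i=1, period=1)
emit factor 3: 'bg' (i=2, period=2)
emit factor 4: 'aec' (i=4, period=3)
emit factor 5: 'aaaeedhhcfghc' (i=7, period=13)

["f", "d", "bg", "aec", "aaaeedhhcfghc"]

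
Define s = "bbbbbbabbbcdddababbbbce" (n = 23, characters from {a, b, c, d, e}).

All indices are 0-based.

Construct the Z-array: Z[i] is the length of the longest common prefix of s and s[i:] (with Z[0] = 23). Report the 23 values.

[23, 5, 4, 3, 2, 1, 0, 3, 2, 1, 0, 0, 0, 0, 0, 1, 0, 4, 3, 2, 1, 0, 0]

Z[0]=23
i=1: outside box; Z[1]=5 scan→box=[1,6)
i=2: min(r-i=4, Z[1]=5)=4; Z[2]=4
i=3: min(r-i=3, Z[2]=4)=3; Z[3]=3
i=4: min(r-i=2, Z[3]=3)=2; Z[4]=2
i=5: min(r-i=1, Z[4]=2)=1; Z[5]=1
i=6: outside box; Z[6]=0
i=7: outside box; Z[7]=3 scan→box=[7,10)
i=8: min(r-i=2, Z[1]=5)=2; Z[8]=2
i=9: min(r-i=1, Z[2]=4)=1; Z[9]=1
i=10: outside box; Z[10]=0
i=11: outside box; Z[11]=0
i=12: outside box; Z[12]=0
i=13: outside box; Z[13]=0
i=14: outside box; Z[14]=0
i=15: outside box; Z[15]=1 scan→box=[15,16)
i=16: outside box; Z[16]=0
i=17: outside box; Z[17]=4 scan→box=[17,21)
i=18: min(r-i=3, Z[1]=5)=3; Z[18]=3
i=19: min(r-i=2, Z[2]=4)=2; Z[19]=2
i=20: min(r-i=1, Z[3]=3)=1; Z[20]=1
i=21: outside box; Z[21]=0
i=22: outside box; Z[22]=0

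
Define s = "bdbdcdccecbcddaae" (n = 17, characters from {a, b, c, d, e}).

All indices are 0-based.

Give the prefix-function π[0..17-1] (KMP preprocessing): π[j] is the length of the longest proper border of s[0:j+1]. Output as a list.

π[0] = 0
j=1 s[j]='d': π[1]=0 (border '')
j=2 s[j]='b': π[2]=1 (border 'b')
j=3 s[j]='d': π[3]=2 (border 'bd')
j=4 s[j]='c': k: 2→0; π[4]=0 (border '')
j=5 s[j]='d': π[5]=0 (border '')
j=6 s[j]='c': π[6]=0 (border '')
j=7 s[j]='c': π[7]=0 (border '')
j=8 s[j]='e': π[8]=0 (border '')
j=9 s[j]='c': π[9]=0 (border '')
j=10 s[j]='b': π[10]=1 (border 'b')
j=11 s[j]='c': k: 1→0; π[11]=0 (border '')
j=12 s[j]='d': π[12]=0 (border '')
j=13 s[j]='d': π[13]=0 (border '')
j=14 s[j]='a': π[14]=0 (border '')
j=15 s[j]='a': π[15]=0 (border '')
j=16 s[j]='e': π[16]=0 (border '')

[0, 0, 1, 2, 0, 0, 0, 0, 0, 0, 1, 0, 0, 0, 0, 0, 0]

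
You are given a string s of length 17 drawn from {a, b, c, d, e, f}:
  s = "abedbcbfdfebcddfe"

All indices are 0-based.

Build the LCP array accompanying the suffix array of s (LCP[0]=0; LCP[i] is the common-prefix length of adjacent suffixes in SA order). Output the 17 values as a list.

rank | idx | suffix
   0 |   0 | abedbcbfdfebcddfe
   1 |   4 | bcbfdfebcddfe
   2 |  11 | bcddfe
   3 |   1 | bedbcbfdfebcddfe
   4 |   6 | bfdfebcddfe
   5 |   5 | cbfdfebcddfe
   6 |  12 | cddfe
   7 |   3 | dbcbfdfebcddfe
   8 |  13 | ddfe
   9 |  14 | dfe
  10 |   8 | dfebcddfe
  11 |  16 | e
  12 |  10 | ebcddfe
  13 |   2 | edbcbfdfebcddfe
  14 |   7 | fdfebcddfe
  15 |  15 | fe
  16 |   9 | febcddfe

SA = [0, 4, 11, 1, 6, 5, 12, 3, 13, 14, 8, 16, 10, 2, 7, 15, 9]
i: (SA[i-1],SA[i]) lcp shared
  1: (0,4) 0 ''
  2: (4,11) 2 'bc'
  3: (11,1) 1 'b'
  4: (1,6) 1 'b'
  5: (6,5) 0 ''
  6: (5,12) 1 'c'
  7: (12,3) 0 ''
  8: (3,13) 1 'd'
  9: (13,14) 1 'd'
  10: (14,8) 3 'dfe'
  11: (8,16) 0 ''
  12: (16,10) 1 'e'
  13: (10,2) 1 'e'
  14: (2,7) 0 ''
  15: (7,15) 1 'f'
  16: (15,9) 2 'fe'

[0, 0, 2, 1, 1, 0, 1, 0, 1, 1, 3, 0, 1, 1, 0, 1, 2]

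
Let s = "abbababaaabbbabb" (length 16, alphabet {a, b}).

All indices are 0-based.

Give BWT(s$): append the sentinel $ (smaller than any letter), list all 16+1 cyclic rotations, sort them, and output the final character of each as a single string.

bbabbb$abaabbaaba

rank  rotation           last
    0  $abbababaaabbbabb  b
    1  aaabbbabb$abbabab  b
    2  aabbbabb$abbababa  a
    3  abaaabbbabb$abbab  b
    4  ababaaabbbabb$abb  b
    5  abb$abbababaaabbb  b
    6  abbababaaabbbabb$  $
    7  abbbabb$abbababaa  a
    8  b$abbababaaabbbab  b
    9  baaabbbabb$abbaba  a
   10  babaaabbbabb$abba  a
   11  bababaaabbbabb$ab  b
   12  babb$abbababaaabb  b
   13  bb$abbababaaabbba  a
   14  bbababaaabbbabb$a  a
   15  bbabb$abbababaaab  b
   16  bbbabb$abbababaaa  a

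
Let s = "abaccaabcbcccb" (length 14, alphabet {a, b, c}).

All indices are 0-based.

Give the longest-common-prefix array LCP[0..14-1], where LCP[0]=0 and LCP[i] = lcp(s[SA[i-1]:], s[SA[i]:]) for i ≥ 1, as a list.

rank→(start, suffix):
  0 → (5, 'aabcbcccb')
  1 → (0, 'abaccaabcbcccb')
  2 → (6, 'abcbcccb')
  3 → (2, 'accaabcbcccb')
  4 → (13, 'b')
  5 → (1, 'baccaabcbcccb')
  6 → (7, 'bcbcccb')
  7 → (9, 'bcccb')
  8 → (4, 'caabcbcccb')
  9 → (12, 'cb')
  10 → (8, 'cbcccb')
  11 → (3, 'ccaabcbcccb')
  12 → (11, 'ccb')
  13 → (10, 'cccb')

SA = [5, 0, 6, 2, 13, 1, 7, 9, 4, 12, 8, 3, 11, 10]
[i] adj suffixes → lcp
  [1] 5/0 → 1 ('a')
  [2] 0/6 → 2 ('ab')
  [3] 6/2 → 1 ('a')
  [4] 2/13 → 0 ('')
  [5] 13/1 → 1 ('b')
  [6] 1/7 → 1 ('b')
  [7] 7/9 → 2 ('bc')
  [8] 9/4 → 0 ('')
  [9] 4/12 → 1 ('c')
  [10] 12/8 → 2 ('cb')
  [11] 8/3 → 1 ('c')
  [12] 3/11 → 2 ('cc')
  [13] 11/10 → 2 ('cc')

[0, 1, 2, 1, 0, 1, 1, 2, 0, 1, 2, 1, 2, 2]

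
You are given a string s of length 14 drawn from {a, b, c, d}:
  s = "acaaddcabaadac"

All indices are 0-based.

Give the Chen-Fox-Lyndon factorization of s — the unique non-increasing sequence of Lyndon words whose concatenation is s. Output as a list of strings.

emit factor 1: 'ac' (i=0, period=2)
emit factor 2: 'aaddcab' (i=2, period=7)
emit factor 3: 'aadac' (i=9, period=5)

["ac", "aaddcab", "aadac"]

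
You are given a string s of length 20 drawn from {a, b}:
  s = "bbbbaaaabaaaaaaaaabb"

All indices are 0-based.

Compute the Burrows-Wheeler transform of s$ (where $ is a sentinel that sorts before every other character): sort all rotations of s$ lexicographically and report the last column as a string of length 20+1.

bbaaaabaaaaaaabababb$

rank  rotation               last
    0  $bbbbaaaabaaaaaaaaabb  b
    1  aaaaaaaaabb$bbbbaaaab  b
    2  aaaaaaaabb$bbbbaaaaba  a
    3  aaaaaaabb$bbbbaaaabaa  a
    4  aaaaaabb$bbbbaaaabaaa  a
    5  aaaaabb$bbbbaaaabaaaa  a
    6  aaaabaaaaaaaaabb$bbbb  b
    7  aaaabb$bbbbaaaabaaaaa  a
    8  aaabaaaaaaaaabb$bbbba  a
    9  aaabb$bbbbaaaabaaaaaa  a
   10  aabaaaaaaaaabb$bbbbaa  a
   11  aabb$bbbbaaaabaaaaaaa  a
   12  abaaaaaaaaabb$bbbbaaa  a
   13  abb$bbbbaaaabaaaaaaaa  a
   14  b$bbbbaaaabaaaaaaaaab  b
   15  baaaaaaaaabb$bbbbaaaa  a
   16  baaaabaaaaaaaaabb$bbb  b
   17  bb$bbbbaaaabaaaaaaaaa  a
   18  bbaaaabaaaaaaaaabb$bb  b
   19  bbbaaaabaaaaaaaaabb$b  b
   20  bbbbaaaabaaaaaaaaabb$  $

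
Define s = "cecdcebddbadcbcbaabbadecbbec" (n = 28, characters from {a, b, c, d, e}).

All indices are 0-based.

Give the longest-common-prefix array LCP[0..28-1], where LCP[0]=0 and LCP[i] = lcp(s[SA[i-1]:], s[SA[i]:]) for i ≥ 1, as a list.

rank→(start, suffix):
  0 → (16, 'aabbadecbbec')
  1 → (17, 'abbadecbbec')
  2 → (10, 'adcbcbaabbadecbbec')
  3 → (20, 'adecbbec')
  4 → (15, 'baabbadecbbec')
  5 → (9, 'badcbcbaabbadecbbec')
  6 → (19, 'badecbbec')
  7 → (18, 'bbadecbbec')
  8 → (24, 'bbec')
  9 → (13, 'bcbaabbadecbbec')
  10 → (6, 'bddbadcbcbaabbadecbbec')
  11 → (25, 'bec')
  12 → (27, 'c')
  13 → (14, 'cbaabbadecbbec')
  14 → (23, 'cbbec')
  15 → (12, 'cbcbaabbadecbbec')
  16 → (2, 'cdcebddbadcbcbaabbadecbbec')
  17 → (4, 'cebddbadcbcbaabbadecbbec')
  18 → (0, 'cecdcebddbadcbcbaabbadecbbec')
  19 → (8, 'dbadcbcbaabbadecbbec')
  20 → (11, 'dcbcbaabbadecbbec')
  21 → (3, 'dcebddbadcbcbaabbadecbbec')
  22 → (7, 'ddbadcbcbaabbadecbbec')
  23 → (21, 'decbbec')
  24 → (5, 'ebddbadcbcbaabbadecbbec')
  25 → (26, 'ec')
  26 → (22, 'ecbbec')
  27 → (1, 'ecdcebddbadcbcbaabbadecbbec')

SA = [16, 17, 10, 20, 15, 9, 19, 18, 24, 13, 6, 25, 27, 14, 23, 12, 2, 4, 0, 8, 11, 3, 7, 21, 5, 26, 22, 1]
[i] adj suffixes → lcp
  [1] 16/17 → 1 ('a')
  [2] 17/10 → 1 ('a')
  [3] 10/20 → 2 ('ad')
  [4] 20/15 → 0 ('')
  [5] 15/9 → 2 ('ba')
  [6] 9/19 → 3 ('bad')
  [7] 19/18 → 1 ('b')
  [8] 18/24 → 2 ('bb')
  [9] 24/13 → 1 ('b')
  [10] 13/6 → 1 ('b')
  [11] 6/25 → 1 ('b')
  [12] 25/27 → 0 ('')
  [13] 27/14 → 1 ('c')
  [14] 14/23 → 2 ('cb')
  [15] 23/12 → 2 ('cb')
  [16] 12/2 → 1 ('c')
  [17] 2/4 → 1 ('c')
  [18] 4/0 → 2 ('ce')
  [19] 0/8 → 0 ('')
  [20] 8/11 → 1 ('d')
  [21] 11/3 → 2 ('dc')
  [22] 3/7 → 1 ('d')
  [23] 7/21 → 1 ('d')
  [24] 21/5 → 0 ('')
  [25] 5/26 → 1 ('e')
  [26] 26/22 → 2 ('ec')
  [27] 22/1 → 2 ('ec')

[0, 1, 1, 2, 0, 2, 3, 1, 2, 1, 1, 1, 0, 1, 2, 2, 1, 1, 2, 0, 1, 2, 1, 1, 0, 1, 2, 2]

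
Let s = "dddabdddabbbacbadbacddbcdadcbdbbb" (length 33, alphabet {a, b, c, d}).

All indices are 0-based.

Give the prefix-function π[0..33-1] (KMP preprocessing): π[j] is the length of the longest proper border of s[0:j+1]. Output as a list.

[0, 1, 2, 0, 0, 1, 2, 3, 4, 5, 0, 0, 0, 0, 0, 0, 1, 0, 0, 0, 1, 2, 0, 0, 1, 0, 1, 0, 0, 1, 0, 0, 0]

π[0] = 0
j=1 s[j]='d': π[1]=1 (border 'd')
j=2 s[j]='d': π[2]=2 (border 'dd')
j=3 s[j]='a': k: 2→1→0; π[3]=0 (border '')
j=4 s[j]='b': π[4]=0 (border '')
j=5 s[j]='d': π[5]=1 (border 'd')
j=6 s[j]='d': π[6]=2 (border 'dd')
j=7 s[j]='d': π[7]=3 (border 'ddd')
j=8 s[j]='a': π[8]=4 (border 'ddda')
j=9 s[j]='b': π[9]=5 (border 'dddab')
j=10 s[j]='b': k: 5→0; π[10]=0 (border '')
j=11 s[j]='b': π[11]=0 (border '')
j=12 s[j]='a': π[12]=0 (border '')
j=13 s[j]='c': π[13]=0 (border '')
j=14 s[j]='b': π[14]=0 (border '')
j=15 s[j]='a': π[15]=0 (border '')
j=16 s[j]='d': π[16]=1 (border 'd')
j=17 s[j]='b': k: 1→0; π[17]=0 (border '')
j=18 s[j]='a': π[18]=0 (border '')
j=19 s[j]='c': π[19]=0 (border '')
j=20 s[j]='d': π[20]=1 (border 'd')
j=21 s[j]='d': π[21]=2 (border 'dd')
j=22 s[j]='b': k: 2→1→0; π[22]=0 (border '')
j=23 s[j]='c': π[23]=0 (border '')
j=24 s[j]='d': π[24]=1 (border 'd')
j=25 s[j]='a': k: 1→0; π[25]=0 (border '')
j=26 s[j]='d': π[26]=1 (border 'd')
j=27 s[j]='c': k: 1→0; π[27]=0 (border '')
j=28 s[j]='b': π[28]=0 (border '')
j=29 s[j]='d': π[29]=1 (border 'd')
j=30 s[j]='b': k: 1→0; π[30]=0 (border '')
j=31 s[j]='b': π[31]=0 (border '')
j=32 s[j]='b': π[32]=0 (border '')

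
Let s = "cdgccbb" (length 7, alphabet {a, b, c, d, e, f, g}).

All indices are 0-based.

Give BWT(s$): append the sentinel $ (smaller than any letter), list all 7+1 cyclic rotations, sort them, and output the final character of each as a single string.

bbccg$cd

rank  rotation  last
    0  $cdgccbb  b
    1  b$cdgccb  b
    2  bb$cdgcc  c
    3  cbb$cdgc  c
    4  ccbb$cdg  g
    5  cdgccbb$  $
    6  dgccbb$c  c
    7  gccbb$cd  d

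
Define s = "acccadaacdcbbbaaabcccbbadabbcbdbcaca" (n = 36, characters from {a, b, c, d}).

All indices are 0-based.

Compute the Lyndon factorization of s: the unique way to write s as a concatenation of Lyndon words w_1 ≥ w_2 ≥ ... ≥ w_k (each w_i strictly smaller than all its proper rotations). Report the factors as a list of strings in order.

emit factor 1: 'acccad' (i=0, period=6)
emit factor 2: 'aacdcbbb' (i=6, period=8)
emit factor 3: 'aaabcccbbadabbcbdbcac' (i=14, period=21)
emit factor 4: 'a' (i=35, period=1)

["acccad", "aacdcbbb", "aaabcccbbadabbcbdbcac", "a"]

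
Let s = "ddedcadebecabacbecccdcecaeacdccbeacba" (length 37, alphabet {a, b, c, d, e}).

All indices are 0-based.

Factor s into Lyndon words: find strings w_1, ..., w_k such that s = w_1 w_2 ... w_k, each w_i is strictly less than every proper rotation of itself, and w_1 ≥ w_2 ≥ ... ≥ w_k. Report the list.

["dde", "d", "c", "adebec", "abacbecccdcecaeacdccbeacb", "a"]

emit factor 1: 'dde' (i=0, period=3)
emit factor 2: 'd' (i=3, period=1)
emit factor 3: 'c' (i=4, period=1)
emit factor 4: 'adebec' (i=5, period=6)
emit factor 5: 'abacbecccdcecaeacdccbeacb' (i=11, period=25)
emit factor 6: 'a' (i=36, period=1)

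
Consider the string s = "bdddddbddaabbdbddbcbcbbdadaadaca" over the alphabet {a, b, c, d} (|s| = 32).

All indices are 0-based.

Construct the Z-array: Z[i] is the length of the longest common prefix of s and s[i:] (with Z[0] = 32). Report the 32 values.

Z[0]=32
i=1: fresh scan; Z[1]=0
i=2: fresh scan; Z[2]=0
i=3: fresh scan; Z[3]=0
i=4: fresh scan; Z[4]=0
i=5: fresh scan; Z[5]=0
i=6: fresh scan; Z[6]=3 grow→box=[6,9)
i=7: min(r-i=2, Z[1]=0)=0; Z[7]=0
i=8: min(r-i=1, Z[2]=0)=0; Z[8]=0
i=9: fresh scan; Z[9]=0
i=10: fresh scan; Z[10]=0
i=11: fresh scan; Z[11]=1 grow→box=[11,12)
i=12: fresh scan; Z[12]=2 grow→box=[12,14)
i=13: min(r-i=1, Z[1]=0)=0; Z[13]=0
i=14: fresh scan; Z[14]=3 grow→box=[14,17)
i=15: min(r-i=2, Z[1]=0)=0; Z[15]=0
i=16: min(r-i=1, Z[2]=0)=0; Z[16]=0
i=17: fresh scan; Z[17]=1 grow→box=[17,18)
i=18: fresh scan; Z[18]=0
i=19: fresh scan; Z[19]=1 grow→box=[19,20)
i=20: fresh scan; Z[20]=0
i=21: fresh scan; Z[21]=1 grow→box=[21,22)
i=22: fresh scan; Z[22]=2 grow→box=[22,24)
i=23: min(r-i=1, Z[1]=0)=0; Z[23]=0
i=24: fresh scan; Z[24]=0
i=25: fresh scan; Z[25]=0
i=26: fresh scan; Z[26]=0
i=27: fresh scan; Z[27]=0
i=28: fresh scan; Z[28]=0
i=29: fresh scan; Z[29]=0
i=30: fresh scan; Z[30]=0
i=31: fresh scan; Z[31]=0

[32, 0, 0, 0, 0, 0, 3, 0, 0, 0, 0, 1, 2, 0, 3, 0, 0, 1, 0, 1, 0, 1, 2, 0, 0, 0, 0, 0, 0, 0, 0, 0]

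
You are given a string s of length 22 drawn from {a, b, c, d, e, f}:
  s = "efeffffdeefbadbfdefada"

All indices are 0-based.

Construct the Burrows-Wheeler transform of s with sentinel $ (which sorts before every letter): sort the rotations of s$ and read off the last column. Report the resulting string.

rank  rotation                 last
    0  $efeffffdeefbadbfdefada  a
    1  a$efeffffdeefbadbfdefad  d
    2  ada$efeffffdeefbadbfdef  f
    3  adbfdefada$efeffffdeefb  b
    4  badbfdefada$efeffffdeef  f
    5  bfdefada$efeffffdeefbad  d
    6  da$efeffffdeefbadbfdefa  a
    7  dbfdefada$efeffffdeefba  a
    8  deefbadbfdefada$efeffff  f
    9  defada$efeffffdeefbadbf  f
   10  eefbadbfdefada$efeffffd  d
   11  efada$efeffffdeefbadbfd  d
   12  efbadbfdefada$efeffffde  e
   13  efeffffdeefbadbfdefada$  $
   14  effffdeefbadbfdefada$ef  f
   15  fada$efeffffdeefbadbfde  e
   16  fbadbfdefada$efeffffdee  e
   17  fdeefbadbfdefada$efefff  f
   18  fdefada$efeffffdeefbadb  b
   19  feffffdeefbadbfdefada$e  e
   20  ffdeefbadbfdefada$efeff  f
   21  fffdeefbadbfdefada$efef  f
   22  ffffdeefbadbfdefada$efe  e

adfbfdaaffdde$feefbeffe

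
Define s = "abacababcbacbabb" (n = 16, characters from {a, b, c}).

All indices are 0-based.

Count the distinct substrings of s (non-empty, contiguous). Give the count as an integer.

111

rank | idx | suffix
   0 |   4 | ababcbacbabb
   1 |   0 | abacababcbacbabb
   2 |  13 | abb
   3 |   6 | abcbacbabb
   4 |   2 | acababcbacbabb
   5 |  10 | acbabb
   6 |  15 | b
   7 |  12 | babb
   8 |   5 | babcbacbabb
   9 |   1 | bacababcbacbabb
  10 |   9 | bacbabb
  11 |  14 | bb
  12 |   7 | bcbacbabb
  13 |   3 | cababcbacbabb
  14 |  11 | cbabb
  15 |   8 | cbacbabb

SA = [4, 0, 13, 6, 2, 10, 15, 12, 5, 1, 9, 14, 7, 3, 11, 8]
[i] adj suffixes → lcp
  [1] 4/0 → 3 ('aba')
  [2] 0/13 → 2 ('ab')
  [3] 13/6 → 2 ('ab')
  [4] 6/2 → 1 ('a')
  [5] 2/10 → 2 ('ac')
  [6] 10/15 → 0 ('')
  [7] 15/12 → 1 ('b')
  [8] 12/5 → 3 ('bab')
  [9] 5/1 → 2 ('ba')
  [10] 1/9 → 3 ('bac')
  [11] 9/14 → 1 ('b')
  [12] 14/7 → 1 ('b')
  [13] 7/3 → 0 ('')
  [14] 3/11 → 1 ('c')
  [15] 11/8 → 3 ('cba')

n(n+1)/2 = 16·17/2 = 136
Σ LCP = 0 + 3 + 2 + 2 + 1 + 2 + 0 + 1 + 3 + 2 + 3 + 1 + 1 + 0 + 1 + 3 = 25
distinct = 136 − 25 = 111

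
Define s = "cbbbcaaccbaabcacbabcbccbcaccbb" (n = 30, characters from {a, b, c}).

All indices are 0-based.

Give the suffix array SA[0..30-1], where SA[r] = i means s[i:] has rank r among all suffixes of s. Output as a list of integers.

[10, 5, 11, 17, 14, 6, 25, 29, 9, 16, 28, 1, 2, 3, 12, 23, 18, 20, 4, 13, 24, 8, 15, 27, 0, 22, 19, 7, 26, 21]

sorted suffixes:
  #0 SA[0]=10  'aabcacbabcbccbcaccbb'
  #1 SA[1]=5  'aaccbaabcacbabcbccbcaccbb'
  #2 SA[2]=11  'abcacbabcbccbcaccbb'
  #3 SA[3]=17  'abcbccbcaccbb'
  #4 SA[4]=14  'acbabcbccbcaccbb'
  #5 SA[5]=6  'accbaabcacbabcbccbcaccbb'
  #6 SA[6]=25  'accbb'
  #7 SA[7]=29  'b'
  #8 SA[8]=9  'baabcacbabcbccbcaccbb'
  #9 SA[9]=16  'babcbccbcaccbb'
  #10 SA[10]=28  'bb'
  #11 SA[11]=1  'bbbcaaccbaabcacbabcbccbcaccbb'
  #12 SA[12]=2  'bbcaaccbaabcacbabcbccbcaccbb'
  #13 SA[13]=3  'bcaaccbaabcacbabcbccbcaccbb'
  #14 SA[14]=12  'bcacbabcbccbcaccbb'
  #15 SA[15]=23  'bcaccbb'
  #16 SA[16]=18  'bcbccbcaccbb'
  #17 SA[17]=20  'bccbcaccbb'
  #18 SA[18]=4  'caaccbaabcacbabcbccbcaccbb'
  #19 SA[19]=13  'cacbabcbccbcaccbb'
  #20 SA[20]=24  'caccbb'
  #21 SA[21]=8  'cbaabcacbabcbccbcaccbb'
  #22 SA[22]=15  'cbabcbccbcaccbb'
  #23 SA[23]=27  'cbb'
  #24 SA[24]=0  'cbbbcaaccbaabcacbabcbccbcaccbb'
  #25 SA[25]=22  'cbcaccbb'
  #26 SA[26]=19  'cbccbcaccbb'
  #27 SA[27]=7  'ccbaabcacbabcbccbcaccbb'
  #28 SA[28]=26  'ccbb'
  #29 SA[29]=21  'ccbcaccbb'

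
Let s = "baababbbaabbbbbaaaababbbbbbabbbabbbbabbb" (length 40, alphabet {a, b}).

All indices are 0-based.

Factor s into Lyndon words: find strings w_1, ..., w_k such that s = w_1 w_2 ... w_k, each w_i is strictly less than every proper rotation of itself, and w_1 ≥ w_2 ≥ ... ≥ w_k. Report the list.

emit factor 1: 'b' (i=0, period=1)
emit factor 2: 'aababbbaabbbbb' (i=1, period=14)
emit factor 3: 'aaaababbbbbbabbbabbbbabbb' (i=15, period=25)

["b", "aababbbaabbbbb", "aaaababbbbbbabbbabbbbabbb"]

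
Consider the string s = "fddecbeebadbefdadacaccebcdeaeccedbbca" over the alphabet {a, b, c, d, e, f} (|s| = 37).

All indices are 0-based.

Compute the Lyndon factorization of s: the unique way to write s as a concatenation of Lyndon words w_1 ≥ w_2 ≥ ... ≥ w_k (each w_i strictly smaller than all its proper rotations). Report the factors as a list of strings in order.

emit factor 1: 'f' (i=0, period=1)
emit factor 2: 'dde' (i=1, period=3)
emit factor 3: 'c' (i=4, period=1)
emit factor 4: 'bee' (i=5, period=3)
emit factor 5: 'b' (i=8, period=1)
emit factor 6: 'adbefd' (i=9, period=6)
emit factor 7: 'ad' (i=15, period=2)
emit factor 8: 'acaccebcdeaeccedbbc' (i=17, period=19)
emit factor 9: 'a' (i=36, period=1)

["f", "dde", "c", "bee", "b", "adbefd", "ad", "acaccebcdeaeccedbbc", "a"]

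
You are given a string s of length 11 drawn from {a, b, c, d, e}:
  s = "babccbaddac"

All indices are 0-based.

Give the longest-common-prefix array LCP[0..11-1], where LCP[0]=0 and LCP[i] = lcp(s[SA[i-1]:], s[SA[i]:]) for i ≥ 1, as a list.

rank→(start, suffix):
  0 → (1, 'abccbaddac')
  1 → (9, 'ac')
  2 → (6, 'addac')
  3 → (0, 'babccbaddac')
  4 → (5, 'baddac')
  5 → (2, 'bccbaddac')
  6 → (10, 'c')
  7 → (4, 'cbaddac')
  8 → (3, 'ccbaddac')
  9 → (8, 'dac')
  10 → (7, 'ddac')

SA = [1, 9, 6, 0, 5, 2, 10, 4, 3, 8, 7]
i: (SA[i-1],SA[i]) lcp shared
  1: (1,9) 1 'a'
  2: (9,6) 1 'a'
  3: (6,0) 0 ''
  4: (0,5) 2 'ba'
  5: (5,2) 1 'b'
  6: (2,10) 0 ''
  7: (10,4) 1 'c'
  8: (4,3) 1 'c'
  9: (3,8) 0 ''
  10: (8,7) 1 'd'

[0, 1, 1, 0, 2, 1, 0, 1, 1, 0, 1]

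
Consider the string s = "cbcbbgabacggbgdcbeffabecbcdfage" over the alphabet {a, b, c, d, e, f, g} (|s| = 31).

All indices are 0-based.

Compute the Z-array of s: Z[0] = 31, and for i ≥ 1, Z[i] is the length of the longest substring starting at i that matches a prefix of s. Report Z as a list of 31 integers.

[31, 0, 2, 0, 0, 0, 0, 0, 0, 1, 0, 0, 0, 0, 0, 2, 0, 0, 0, 0, 0, 0, 0, 3, 0, 1, 0, 0, 0, 0, 0]

Z[0]=31
i=1: fresh scan; Z[1]=0
i=2: fresh scan; Z[2]=2 grow→box=[2,4)
i=3: min(r-i=1, Z[1]=0)=0; Z[3]=0
i=4: fresh scan; Z[4]=0
i=5: fresh scan; Z[5]=0
i=6: fresh scan; Z[6]=0
i=7: fresh scan; Z[7]=0
i=8: fresh scan; Z[8]=0
i=9: fresh scan; Z[9]=1 grow→box=[9,10)
i=10: fresh scan; Z[10]=0
i=11: fresh scan; Z[11]=0
i=12: fresh scan; Z[12]=0
i=13: fresh scan; Z[13]=0
i=14: fresh scan; Z[14]=0
i=15: fresh scan; Z[15]=2 grow→box=[15,17)
i=16: min(r-i=1, Z[1]=0)=0; Z[16]=0
i=17: fresh scan; Z[17]=0
i=18: fresh scan; Z[18]=0
i=19: fresh scan; Z[19]=0
i=20: fresh scan; Z[20]=0
i=21: fresh scan; Z[21]=0
i=22: fresh scan; Z[22]=0
i=23: fresh scan; Z[23]=3 grow→box=[23,26)
i=24: min(r-i=2, Z[1]=0)=0; Z[24]=0
i=25: min(r-i=1, Z[2]=2)=1; Z[25]=1
i=26: fresh scan; Z[26]=0
i=27: fresh scan; Z[27]=0
i=28: fresh scan; Z[28]=0
i=29: fresh scan; Z[29]=0
i=30: fresh scan; Z[30]=0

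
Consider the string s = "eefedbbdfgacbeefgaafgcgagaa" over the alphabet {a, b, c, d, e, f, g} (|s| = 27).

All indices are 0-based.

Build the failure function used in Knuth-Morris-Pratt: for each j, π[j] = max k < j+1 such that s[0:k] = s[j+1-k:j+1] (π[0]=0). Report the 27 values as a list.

π[0] = 0
j=1 s[j]='e': π[1]=1 (border 'e')
j=2 s[j]='f': k: 1→0; π[2]=0 (border '')
j=3 s[j]='e': π[3]=1 (border 'e')
j=4 s[j]='d': k: 1→0; π[4]=0 (border '')
j=5 s[j]='b': π[5]=0 (border '')
j=6 s[j]='b': π[6]=0 (border '')
j=7 s[j]='d': π[7]=0 (border '')
j=8 s[j]='f': π[8]=0 (border '')
j=9 s[j]='g': π[9]=0 (border '')
j=10 s[j]='a': π[10]=0 (border '')
j=11 s[j]='c': π[11]=0 (border '')
j=12 s[j]='b': π[12]=0 (border '')
j=13 s[j]='e': π[13]=1 (border 'e')
j=14 s[j]='e': π[14]=2 (border 'ee')
j=15 s[j]='f': π[15]=3 (border 'eef')
j=16 s[j]='g': k: 3→0; π[16]=0 (border '')
j=17 s[j]='a': π[17]=0 (border '')
j=18 s[j]='a': π[18]=0 (border '')
j=19 s[j]='f': π[19]=0 (border '')
j=20 s[j]='g': π[20]=0 (border '')
j=21 s[j]='c': π[21]=0 (border '')
j=22 s[j]='g': π[22]=0 (border '')
j=23 s[j]='a': π[23]=0 (border '')
j=24 s[j]='g': π[24]=0 (border '')
j=25 s[j]='a': π[25]=0 (border '')
j=26 s[j]='a': π[26]=0 (border '')

[0, 1, 0, 1, 0, 0, 0, 0, 0, 0, 0, 0, 0, 1, 2, 3, 0, 0, 0, 0, 0, 0, 0, 0, 0, 0, 0]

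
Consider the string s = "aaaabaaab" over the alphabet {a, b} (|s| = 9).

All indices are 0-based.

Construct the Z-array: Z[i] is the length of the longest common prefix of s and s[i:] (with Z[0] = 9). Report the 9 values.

Z[0]=9
i=1: outside box; Z[1]=3 scan→box=[1,4)
i=2: min(r-i=2, Z[1]=3)=2; Z[2]=2
i=3: min(r-i=1, Z[2]=2)=1; Z[3]=1
i=4: outside box; Z[4]=0
i=5: outside box; Z[5]=3 scan→box=[5,8)
i=6: min(r-i=2, Z[1]=3)=2; Z[6]=2
i=7: min(r-i=1, Z[2]=2)=1; Z[7]=1
i=8: outside box; Z[8]=0

[9, 3, 2, 1, 0, 3, 2, 1, 0]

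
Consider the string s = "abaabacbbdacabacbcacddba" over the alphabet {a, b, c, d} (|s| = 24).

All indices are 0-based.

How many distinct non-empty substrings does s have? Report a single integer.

sorted suffixes:
  #0 SA[0]=23  'a'
  #1 SA[1]=2  'aabacbbdacabacbcacddba'
  #2 SA[2]=0  'abaabacbbdacabacbcacddba'
  #3 SA[3]=3  'abacbbdacabacbcacddba'
  #4 SA[4]=12  'abacbcacddba'
  #5 SA[5]=10  'acabacbcacddba'
  #6 SA[6]=5  'acbbdacabacbcacddba'
  #7 SA[7]=14  'acbcacddba'
  #8 SA[8]=18  'acddba'
  #9 SA[9]=22  'ba'
  #10 SA[10]=1  'baabacbbdacabacbcacddba'
  #11 SA[11]=4  'bacbbdacabacbcacddba'
  #12 SA[12]=13  'bacbcacddba'
  #13 SA[13]=7  'bbdacabacbcacddba'
  #14 SA[14]=16  'bcacddba'
  #15 SA[15]=8  'bdacabacbcacddba'
  #16 SA[16]=11  'cabacbcacddba'
  #17 SA[17]=17  'cacddba'
  #18 SA[18]=6  'cbbdacabacbcacddba'
  #19 SA[19]=15  'cbcacddba'
  #20 SA[20]=19  'cddba'
  #21 SA[21]=9  'dacabacbcacddba'
  #22 SA[22]=21  'dba'
  #23 SA[23]=20  'ddba'

SA = [23, 2, 0, 3, 12, 10, 5, 14, 18, 22, 1, 4, 13, 7, 16, 8, 11, 17, 6, 15, 19, 9, 21, 20]
i: (SA[i-1],SA[i]) lcp shared
  1: (23,2) 1 'a'
  2: (2,0) 1 'a'
  3: (0,3) 3 'aba'
  4: (3,12) 5 'abacb'
  5: (12,10) 1 'a'
  6: (10,5) 2 'ac'
  7: (5,14) 3 'acb'
  8: (14,18) 2 'ac'
  9: (18,22) 0 ''
  10: (22,1) 2 'ba'
  11: (1,4) 2 'ba'
  12: (4,13) 4 'bacb'
  13: (13,7) 1 'b'
  14: (7,16) 1 'b'
  15: (16,8) 1 'b'
  16: (8,11) 0 ''
  17: (11,17) 2 'ca'
  18: (17,6) 1 'c'
  19: (6,15) 2 'cb'
  20: (15,19) 1 'c'
  21: (19,9) 0 ''
  22: (9,21) 1 'd'
  23: (21,20) 1 'd'

n(n+1)/2 = 24·25/2 = 300
Σ LCP = 0 + 1 + 1 + 3 + 5 + 1 + 2 + 3 + 2 + 0 + 2 + 2 + 4 + 1 + 1 + 1 + 0 + 2 + 1 + 2 + 1 + 0 + 1 + 1 = 37
distinct = 300 − 37 = 263

263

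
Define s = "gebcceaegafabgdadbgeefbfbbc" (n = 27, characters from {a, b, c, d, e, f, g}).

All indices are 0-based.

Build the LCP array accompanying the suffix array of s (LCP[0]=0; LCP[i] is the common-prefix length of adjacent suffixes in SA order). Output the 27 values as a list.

[0, 1, 1, 1, 0, 1, 2, 1, 1, 2, 0, 1, 1, 0, 1, 0, 1, 1, 1, 1, 0, 1, 2, 0, 1, 1, 2]

rank | idx | suffix
   0 |  11 | abgdadbgeefbfbbc
   1 |  15 | adbgeefbfbbc
   2 |   6 | aegafabgdadbgeefbfbbc
   3 |   9 | afabgdadbgeefbfbbc
   4 |  24 | bbc
   5 |  25 | bc
   6 |   2 | bcceaegafabgdadbgeefbfbbc
   7 |  22 | bfbbc
   8 |  12 | bgdadbgeefbfbbc
   9 |  17 | bgeefbfbbc
  10 |  26 | c
  11 |   3 | cceaegafabgdadbgeefbfbbc
  12 |   4 | ceaegafabgdadbgeefbfbbc
  13 |  14 | dadbgeefbfbbc
  14 |  16 | dbgeefbfbbc
  15 |   5 | eaegafabgdadbgeefbfbbc
  16 |   1 | ebcceaegafabgdadbgeefbfbbc
  17 |  19 | eefbfbbc
  18 |  20 | efbfbbc
  19 |   7 | egafabgdadbgeefbfbbc
  20 |  10 | fabgdadbgeefbfbbc
  21 |  23 | fbbc
  22 |  21 | fbfbbc
  23 |   8 | gafabgdadbgeefbfbbc
  24 |  13 | gdadbgeefbfbbc
  25 |   0 | gebcceaegafabgdadbgeefbfbbc
  26 |  18 | geefbfbbc

SA = [11, 15, 6, 9, 24, 25, 2, 22, 12, 17, 26, 3, 4, 14, 16, 5, 1, 19, 20, 7, 10, 23, 21, 8, 13, 0, 18]
[i] adj suffixes → lcp
  [1] 11/15 → 1 ('a')
  [2] 15/6 → 1 ('a')
  [3] 6/9 → 1 ('a')
  [4] 9/24 → 0 ('')
  [5] 24/25 → 1 ('b')
  [6] 25/2 → 2 ('bc')
  [7] 2/22 → 1 ('b')
  [8] 22/12 → 1 ('b')
  [9] 12/17 → 2 ('bg')
  [10] 17/26 → 0 ('')
  [11] 26/3 → 1 ('c')
  [12] 3/4 → 1 ('c')
  [13] 4/14 → 0 ('')
  [14] 14/16 → 1 ('d')
  [15] 16/5 → 0 ('')
  [16] 5/1 → 1 ('e')
  [17] 1/19 → 1 ('e')
  [18] 19/20 → 1 ('e')
  [19] 20/7 → 1 ('e')
  [20] 7/10 → 0 ('')
  [21] 10/23 → 1 ('f')
  [22] 23/21 → 2 ('fb')
  [23] 21/8 → 0 ('')
  [24] 8/13 → 1 ('g')
  [25] 13/0 → 1 ('g')
  [26] 0/18 → 2 ('ge')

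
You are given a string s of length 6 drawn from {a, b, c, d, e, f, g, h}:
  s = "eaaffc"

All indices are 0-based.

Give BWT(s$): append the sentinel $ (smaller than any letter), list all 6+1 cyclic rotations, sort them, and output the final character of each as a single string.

ceaf$fa

rank  rotation last
    0  $eaaffc  c
    1  aaffc$e  e
    2  affc$ea  a
    3  c$eaaff  f
    4  eaaffc$  $
    5  fc$eaaf  f
    6  ffc$eaa  a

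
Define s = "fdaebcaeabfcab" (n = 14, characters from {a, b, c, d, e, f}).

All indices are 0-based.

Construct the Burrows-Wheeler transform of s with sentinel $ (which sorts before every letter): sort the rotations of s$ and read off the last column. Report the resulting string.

bcecdaeafbfaab$

rank  rotation         last
    0  $fdaebcaeabfcab  b
    1  ab$fdaebcaeabfc  c
    2  abfcab$fdaebcae  e
    3  aeabfcab$fdaebc  c
    4  aebcaeabfcab$fd  d
    5  b$fdaebcaeabfca  a
    6  bcaeabfcab$fdae  e
    7  bfcab$fdaebcaea  a
    8  cab$fdaebcaeabf  f
    9  caeabfcab$fdaeb  b
   10  daebcaeabfcab$f  f
   11  eabfcab$fdaebca  a
   12  ebcaeabfcab$fda  a
   13  fcab$fdaebcaeab  b
   14  fdaebcaeabfcab$  $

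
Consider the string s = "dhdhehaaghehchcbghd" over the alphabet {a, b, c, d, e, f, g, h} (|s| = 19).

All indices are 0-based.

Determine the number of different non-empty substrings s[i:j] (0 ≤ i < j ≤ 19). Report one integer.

rank→(start, suffix):
  0 → (6, 'aaghehchcbghd')
  1 → (7, 'aghehchcbghd')
  2 → (15, 'bghd')
  3 → (14, 'cbghd')
  4 → (12, 'chcbghd')
  5 → (18, 'd')
  6 → (0, 'dhdhehaaghehchcbghd')
  7 → (2, 'dhehaaghehchcbghd')
  8 → (4, 'ehaaghehchcbghd')
  9 → (10, 'ehchcbghd')
  10 → (16, 'ghd')
  11 → (8, 'ghehchcbghd')
  12 → (5, 'haaghehchcbghd')
  13 → (13, 'hcbghd')
  14 → (11, 'hchcbghd')
  15 → (17, 'hd')
  16 → (1, 'hdhehaaghehchcbghd')
  17 → (3, 'hehaaghehchcbghd')
  18 → (9, 'hehchcbghd')

SA = [6, 7, 15, 14, 12, 18, 0, 2, 4, 10, 16, 8, 5, 13, 11, 17, 1, 3, 9]
[i] adj suffixes → lcp
  [1] 6/7 → 1 ('a')
  [2] 7/15 → 0 ('')
  [3] 15/14 → 0 ('')
  [4] 14/12 → 1 ('c')
  [5] 12/18 → 0 ('')
  [6] 18/0 → 1 ('d')
  [7] 0/2 → 2 ('dh')
  [8] 2/4 → 0 ('')
  [9] 4/10 → 2 ('eh')
  [10] 10/16 → 0 ('')
  [11] 16/8 → 2 ('gh')
  [12] 8/5 → 0 ('')
  [13] 5/13 → 1 ('h')
  [14] 13/11 → 2 ('hc')
  [15] 11/17 → 1 ('h')
  [16] 17/1 → 2 ('hd')
  [17] 1/3 → 1 ('h')
  [18] 3/9 → 3 ('heh')

n(n+1)/2 = 19·20/2 = 190
Σ LCP = 0 + 1 + 0 + 0 + 1 + 0 + 1 + 2 + 0 + 2 + 0 + 2 + 0 + 1 + 2 + 1 + 2 + 1 + 3 = 19
distinct = 190 − 19 = 171

171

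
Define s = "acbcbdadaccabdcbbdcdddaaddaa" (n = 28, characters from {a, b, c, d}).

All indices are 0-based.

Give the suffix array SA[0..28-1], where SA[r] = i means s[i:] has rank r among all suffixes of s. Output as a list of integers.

[27, 26, 22, 11, 0, 8, 6, 23, 15, 2, 4, 12, 16, 10, 14, 1, 3, 9, 18, 25, 21, 7, 5, 13, 17, 24, 20, 19]

sorted suffixes:
  #0 SA[0]=27  'a'
  #1 SA[1]=26  'aa'
  #2 SA[2]=22  'aaddaa'
  #3 SA[3]=11  'abdcbbdcdddaaddaa'
  #4 SA[4]=0  'acbcbdadaccabdcbbdcdddaaddaa'
  #5 SA[5]=8  'accabdcbbdcdddaaddaa'
  #6 SA[6]=6  'adaccabdcbbdcdddaaddaa'
  #7 SA[7]=23  'addaa'
  #8 SA[8]=15  'bbdcdddaaddaa'
  #9 SA[9]=2  'bcbdadaccabdcbbdcdddaaddaa'
  #10 SA[10]=4  'bdadaccabdcbbdcdddaaddaa'
  #11 SA[11]=12  'bdcbbdcdddaaddaa'
  #12 SA[12]=16  'bdcdddaaddaa'
  #13 SA[13]=10  'cabdcbbdcdddaaddaa'
  #14 SA[14]=14  'cbbdcdddaaddaa'
  #15 SA[15]=1  'cbcbdadaccabdcbbdcdddaaddaa'
  #16 SA[16]=3  'cbdadaccabdcbbdcdddaaddaa'
  #17 SA[17]=9  'ccabdcbbdcdddaaddaa'
  #18 SA[18]=18  'cdddaaddaa'
  #19 SA[19]=25  'daa'
  #20 SA[20]=21  'daaddaa'
  #21 SA[21]=7  'daccabdcbbdcdddaaddaa'
  #22 SA[22]=5  'dadaccabdcbbdcdddaaddaa'
  #23 SA[23]=13  'dcbbdcdddaaddaa'
  #24 SA[24]=17  'dcdddaaddaa'
  #25 SA[25]=24  'ddaa'
  #26 SA[26]=20  'ddaaddaa'
  #27 SA[27]=19  'dddaaddaa'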